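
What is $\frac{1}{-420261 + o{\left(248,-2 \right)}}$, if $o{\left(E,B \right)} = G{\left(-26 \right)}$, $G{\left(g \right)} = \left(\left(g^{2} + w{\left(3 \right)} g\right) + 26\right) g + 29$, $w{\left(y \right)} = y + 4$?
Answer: $- \frac{1}{433752} \approx -2.3055 \cdot 10^{-6}$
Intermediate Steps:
$w{\left(y \right)} = 4 + y$
$G{\left(g \right)} = 29 + g \left(26 + g^{2} + 7 g\right)$ ($G{\left(g \right)} = \left(\left(g^{2} + \left(4 + 3\right) g\right) + 26\right) g + 29 = \left(\left(g^{2} + 7 g\right) + 26\right) g + 29 = \left(26 + g^{2} + 7 g\right) g + 29 = g \left(26 + g^{2} + 7 g\right) + 29 = 29 + g \left(26 + g^{2} + 7 g\right)$)
$o{\left(E,B \right)} = -13491$ ($o{\left(E,B \right)} = 29 + \left(-26\right)^{3} + 7 \left(-26\right)^{2} + 26 \left(-26\right) = 29 - 17576 + 7 \cdot 676 - 676 = 29 - 17576 + 4732 - 676 = -13491$)
$\frac{1}{-420261 + o{\left(248,-2 \right)}} = \frac{1}{-420261 - 13491} = \frac{1}{-433752} = - \frac{1}{433752}$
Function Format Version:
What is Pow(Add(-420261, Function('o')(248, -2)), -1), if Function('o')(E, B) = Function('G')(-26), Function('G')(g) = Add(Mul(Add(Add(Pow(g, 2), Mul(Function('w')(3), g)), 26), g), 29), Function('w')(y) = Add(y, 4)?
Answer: Rational(-1, 433752) ≈ -2.3055e-6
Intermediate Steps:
Function('w')(y) = Add(4, y)
Function('G')(g) = Add(29, Mul(g, Add(26, Pow(g, 2), Mul(7, g)))) (Function('G')(g) = Add(Mul(Add(Add(Pow(g, 2), Mul(Add(4, 3), g)), 26), g), 29) = Add(Mul(Add(Add(Pow(g, 2), Mul(7, g)), 26), g), 29) = Add(Mul(Add(26, Pow(g, 2), Mul(7, g)), g), 29) = Add(Mul(g, Add(26, Pow(g, 2), Mul(7, g))), 29) = Add(29, Mul(g, Add(26, Pow(g, 2), Mul(7, g)))))
Function('o')(E, B) = -13491 (Function('o')(E, B) = Add(29, Pow(-26, 3), Mul(7, Pow(-26, 2)), Mul(26, -26)) = Add(29, -17576, Mul(7, 676), -676) = Add(29, -17576, 4732, -676) = -13491)
Pow(Add(-420261, Function('o')(248, -2)), -1) = Pow(Add(-420261, -13491), -1) = Pow(-433752, -1) = Rational(-1, 433752)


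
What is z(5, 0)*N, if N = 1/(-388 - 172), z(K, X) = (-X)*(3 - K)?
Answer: 0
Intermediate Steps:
z(K, X) = -X*(3 - K)
N = -1/560 (N = 1/(-560) = -1/560 ≈ -0.0017857)
z(5, 0)*N = (0*(-3 + 5))*(-1/560) = (0*2)*(-1/560) = 0*(-1/560) = 0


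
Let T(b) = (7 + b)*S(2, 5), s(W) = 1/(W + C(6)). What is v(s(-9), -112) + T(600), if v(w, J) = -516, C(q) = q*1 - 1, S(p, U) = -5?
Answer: -3551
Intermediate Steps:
C(q) = -1 + q (C(q) = q - 1 = -1 + q)
s(W) = 1/(5 + W) (s(W) = 1/(W + (-1 + 6)) = 1/(W + 5) = 1/(5 + W))
T(b) = -35 - 5*b (T(b) = (7 + b)*(-5) = -35 - 5*b)
v(s(-9), -112) + T(600) = -516 + (-35 - 5*600) = -516 + (-35 - 3000) = -516 - 3035 = -3551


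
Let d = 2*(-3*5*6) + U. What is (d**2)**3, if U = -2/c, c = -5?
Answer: 524394369554227264/15625 ≈ 3.3561e+13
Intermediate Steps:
U = 2/5 (U = -2/(-5) = -2*(-1/5) = 2/5 ≈ 0.40000)
d = -898/5 (d = 2*(-3*5*6) + 2/5 = 2*(-15*6) + 2/5 = 2*(-90) + 2/5 = -180 + 2/5 = -898/5 ≈ -179.60)
(d**2)**3 = ((-898/5)**2)**3 = (806404/25)**3 = 524394369554227264/15625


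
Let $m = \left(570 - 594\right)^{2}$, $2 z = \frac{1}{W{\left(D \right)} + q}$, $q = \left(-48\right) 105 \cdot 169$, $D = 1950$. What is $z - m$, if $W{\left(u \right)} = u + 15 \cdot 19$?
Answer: $- \frac{978652801}{1699050} \approx -576.0$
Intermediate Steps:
$W{\left(u \right)} = 285 + u$ ($W{\left(u \right)} = u + 285 = 285 + u$)
$q = -851760$ ($q = \left(-5040\right) 169 = -851760$)
$z = - \frac{1}{1699050}$ ($z = \frac{1}{2 \left(\left(285 + 1950\right) - 851760\right)} = \frac{1}{2 \left(2235 - 851760\right)} = \frac{1}{2 \left(-849525\right)} = \frac{1}{2} \left(- \frac{1}{849525}\right) = - \frac{1}{1699050} \approx -5.8856 \cdot 10^{-7}$)
$m = 576$ ($m = \left(-24\right)^{2} = 576$)
$z - m = - \frac{1}{1699050} - 576 = - \frac{978652801}{1699050}$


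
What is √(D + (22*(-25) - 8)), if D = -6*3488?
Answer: I*√21486 ≈ 146.58*I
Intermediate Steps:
D = -20928
√(D + (22*(-25) - 8)) = √(-20928 + (22*(-25) - 8)) = √(-20928 + (-550 - 8)) = √(-20928 - 558) = √(-21486) = I*√21486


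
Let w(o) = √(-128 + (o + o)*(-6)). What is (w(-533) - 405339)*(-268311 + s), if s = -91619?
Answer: 145893666270 - 719860*√1567 ≈ 1.4587e+11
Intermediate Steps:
w(o) = √(-128 - 12*o) (w(o) = √(-128 + (2*o)*(-6)) = √(-128 - 12*o))
(w(-533) - 405339)*(-268311 + s) = (2*√(-32 - 3*(-533)) - 405339)*(-268311 - 91619) = (2*√(-32 + 1599) - 405339)*(-359930) = (2*√1567 - 405339)*(-359930) = (-405339 + 2*√1567)*(-359930) = 145893666270 - 719860*√1567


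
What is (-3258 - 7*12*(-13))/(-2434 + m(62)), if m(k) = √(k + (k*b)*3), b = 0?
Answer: 2636022/2962147 + 1083*√62/2962147 ≈ 0.89278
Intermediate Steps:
m(k) = √k (m(k) = √(k + (k*0)*3) = √(k + 0*3) = √(k + 0) = √k)
(-3258 - 7*12*(-13))/(-2434 + m(62)) = (-3258 - 7*12*(-13))/(-2434 + √62) = (-3258 - 84*(-13))/(-2434 + √62) = (-3258 + 1092)/(-2434 + √62) = -2166/(-2434 + √62)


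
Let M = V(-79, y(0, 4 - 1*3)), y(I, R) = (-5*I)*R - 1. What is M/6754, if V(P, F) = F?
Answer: -1/6754 ≈ -0.00014806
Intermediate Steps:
y(I, R) = -1 - 5*I*R (y(I, R) = -5*I*R - 1 = -1 - 5*I*R)
M = -1 (M = -1 - 5*0*(4 - 1*3) = -1 - 5*0*(4 - 3) = -1 - 5*0*1 = -1 + 0 = -1)
M/6754 = -1/6754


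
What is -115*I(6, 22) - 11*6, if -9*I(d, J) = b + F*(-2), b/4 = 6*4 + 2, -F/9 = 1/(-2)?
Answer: 10331/9 ≈ 1147.9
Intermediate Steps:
F = 9/2 (F = -9/(-2) = -9*(-1)/2 = -9*(-½) = 9/2 ≈ 4.5000)
b = 104 (b = 4*(6*4 + 2) = 4*(24 + 2) = 4*26 = 104)
I(d, J) = -95/9 (I(d, J) = -(104 + (9/2)*(-2))/9 = -(104 - 9)/9 = -⅑*95 = -95/9)
-115*I(6, 22) - 11*6 = -115*(-95/9) - 11*6 = 10925/9 - 66 = 10331/9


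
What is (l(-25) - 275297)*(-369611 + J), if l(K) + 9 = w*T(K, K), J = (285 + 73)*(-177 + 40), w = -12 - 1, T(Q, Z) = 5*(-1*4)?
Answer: 115149933222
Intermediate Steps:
T(Q, Z) = -20 (T(Q, Z) = 5*(-4) = -20)
w = -13
J = -49046 (J = 358*(-137) = -49046)
l(K) = 251 (l(K) = -9 - 13*(-20) = -9 + 260 = 251)
(l(-25) - 275297)*(-369611 + J) = (251 - 275297)*(-369611 - 49046) = -275046*(-418657) = 115149933222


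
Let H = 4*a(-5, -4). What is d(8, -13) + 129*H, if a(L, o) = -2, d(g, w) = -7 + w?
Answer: -1052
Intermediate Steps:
H = -8 (H = 4*(-2) = -8)
d(8, -13) + 129*H = (-7 - 13) + 129*(-8) = -20 - 1032 = -1052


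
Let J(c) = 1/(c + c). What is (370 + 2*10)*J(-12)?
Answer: -65/4 ≈ -16.250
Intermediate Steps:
J(c) = 1/(2*c)
(370 + 2*10)*J(-12) = (370 + 2*10)*((½)/(-12)) = (370 + 20)*((½)*(-1/12)) = 390*(-1/24) = -65/4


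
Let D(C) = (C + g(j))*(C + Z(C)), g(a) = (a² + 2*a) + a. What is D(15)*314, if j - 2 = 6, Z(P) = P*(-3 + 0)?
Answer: -970260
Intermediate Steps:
Z(P) = -3*P (Z(P) = P*(-3) = -3*P)
j = 8 (j = 2 + 6 = 8)
g(a) = a² + 3*a
D(C) = -2*C*(88 + C) (D(C) = (C + 8*(3 + 8))*(C - 3*C) = (C + 8*11)*(-2*C) = (C + 88)*(-2*C) = (88 + C)*(-2*C) = -2*C*(88 + C))
D(15)*314 = (2*15*(-88 - 1*15))*314 = (2*15*(-88 - 15))*314 = (2*15*(-103))*314 = -3090*314 = -970260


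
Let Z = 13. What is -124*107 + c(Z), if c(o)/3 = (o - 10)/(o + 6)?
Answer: -252083/19 ≈ -13268.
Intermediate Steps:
c(o) = 3*(-10 + o)/(6 + o) (c(o) = 3*((o - 10)/(o + 6)) = 3*((-10 + o)/(6 + o)) = 3*(-10 + o)/(6 + o))
-124*107 + c(Z) = -124*107 + 3*(-10 + 13)/(6 + 13) = -13268 + 3*3/19 = -13268 + 3*(1/19)*3 = -13268 + 9/19 = -252083/19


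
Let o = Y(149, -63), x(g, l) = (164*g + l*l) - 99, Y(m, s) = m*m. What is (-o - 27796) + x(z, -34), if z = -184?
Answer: -79116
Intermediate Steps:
Y(m, s) = m²
x(g, l) = -99 + l² + 164*g (x(g, l) = (164*g + l²) - 99 = (l² + 164*g) - 99 = -99 + l² + 164*g)
o = 22201 (o = 149² = 22201)
(-o - 27796) + x(z, -34) = (-1*22201 - 27796) + (-99 + (-34)² + 164*(-184)) = (-22201 - 27796) + (-99 + 1156 - 30176) = -49997 - 29119 = -79116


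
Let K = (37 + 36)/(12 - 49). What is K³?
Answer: -389017/50653 ≈ -7.6800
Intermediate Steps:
K = -73/37 (K = 73/(-37) = 73*(-1/37) = -73/37 ≈ -1.9730)
K³ = (-73/37)³ = -389017/50653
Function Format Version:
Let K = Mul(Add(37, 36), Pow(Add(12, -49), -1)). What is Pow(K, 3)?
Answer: Rational(-389017, 50653) ≈ -7.6800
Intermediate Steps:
K = Rational(-73, 37) (K = Mul(73, Pow(-37, -1)) = Mul(73, Rational(-1, 37)) = Rational(-73, 37) ≈ -1.9730)
Pow(K, 3) = Pow(Rational(-73, 37), 3) = Rational(-389017, 50653)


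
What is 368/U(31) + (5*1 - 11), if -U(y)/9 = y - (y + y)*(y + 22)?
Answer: -175402/29295 ≈ -5.9874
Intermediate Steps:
U(y) = -9*y + 18*y*(22 + y) (U(y) = -9*(y - (y + y)*(y + 22)) = -9*(y - 2*y*(22 + y)) = -9*y + 18*y*(22 + y))
368/U(31) + (5*1 - 11) = 368/((9*31*(43 + 2*31))) + (5*1 - 11) = 368/((9*31*(43 + 62))) + (5 - 11) = 368/((9*31*105)) - 6 = 368/29295 - 6 = -175402/29295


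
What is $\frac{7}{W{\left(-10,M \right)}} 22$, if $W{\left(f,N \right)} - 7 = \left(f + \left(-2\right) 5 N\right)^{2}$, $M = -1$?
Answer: $22$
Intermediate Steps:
$W{\left(f,N \right)} = 7 + \left(f - 10 N\right)^{2}$ ($W{\left(f,N \right)} = 7 + \left(f + \left(-2\right) 5 N\right)^{2} = 7 + \left(f - 10 N\right)^{2}$)
$\frac{7}{W{\left(-10,M \right)}} 22 = \frac{7}{7 + \left(\left(-1\right) \left(-10\right) + 10 \left(-1\right)\right)^{2}} \cdot 22 = \frac{7}{7 + \left(10 - 10\right)^{2}} \cdot 22 = \frac{7}{7 + 0^{2}} \cdot 22 = \frac{7}{7 + 0} \cdot 22 = \frac{7}{7} \cdot 22 = 7 \cdot \frac{1}{7} \cdot 22 = 1 \cdot 22 = 22$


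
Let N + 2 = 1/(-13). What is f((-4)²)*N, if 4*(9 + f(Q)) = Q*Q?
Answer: -1485/13 ≈ -114.23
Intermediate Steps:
f(Q) = -9 + Q²/4 (f(Q) = -9 + (Q*Q)/4 = -9 + Q²/4)
N = -27/13 (N = -2 + 1/(-13) = -2 - 1/13 = -27/13 ≈ -2.0769)
f((-4)²)*N = (-9 + ((-4)²)²/4)*(-27/13) = (-9 + (¼)*16²)*(-27/13) = (-9 + (¼)*256)*(-27/13) = (-9 + 64)*(-27/13) = 55*(-27/13) = -1485/13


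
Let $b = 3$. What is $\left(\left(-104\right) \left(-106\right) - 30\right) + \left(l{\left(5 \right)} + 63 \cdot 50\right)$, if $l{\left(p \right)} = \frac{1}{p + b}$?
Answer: $\frac{113153}{8} \approx 14144.0$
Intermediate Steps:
$l{\left(p \right)} = \frac{1}{3 + p}$ ($l{\left(p \right)} = \frac{1}{p + 3} = \frac{1}{3 + p}$)
$\left(\left(-104\right) \left(-106\right) - 30\right) + \left(l{\left(5 \right)} + 63 \cdot 50\right) = \left(\left(-104\right) \left(-106\right) - 30\right) + \left(\frac{1}{3 + 5} + 63 \cdot 50\right) = \left(11024 - 30\right) + \left(\frac{1}{8} + 3150\right) = 10994 + \left(\frac{1}{8} + 3150\right) = 10994 + \frac{25201}{8} = \frac{113153}{8}$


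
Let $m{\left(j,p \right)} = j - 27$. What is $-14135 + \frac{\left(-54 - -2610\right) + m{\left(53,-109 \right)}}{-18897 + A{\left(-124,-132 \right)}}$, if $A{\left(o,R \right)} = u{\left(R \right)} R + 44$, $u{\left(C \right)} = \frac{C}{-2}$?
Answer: $- \frac{389633857}{27565} \approx -14135.0$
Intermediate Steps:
$u{\left(C \right)} = - \frac{C}{2}$ ($u{\left(C \right)} = C \left(- \frac{1}{2}\right) = - \frac{C}{2}$)
$m{\left(j,p \right)} = -27 + j$
$A{\left(o,R \right)} = 44 - \frac{R^{2}}{2}$ ($A{\left(o,R \right)} = - \frac{R}{2} R + 44 = - \frac{R^{2}}{2} + 44 = 44 - \frac{R^{2}}{2}$)
$-14135 + \frac{\left(-54 - -2610\right) + m{\left(53,-109 \right)}}{-18897 + A{\left(-124,-132 \right)}} = -14135 + \frac{\left(-54 - -2610\right) + \left(-27 + 53\right)}{-18897 + \left(44 - \frac{\left(-132\right)^{2}}{2}\right)} = -14135 + \frac{\left(-54 + 2610\right) + 26}{-18897 + \left(44 - 8712\right)} = -14135 + \frac{2556 + 26}{-18897 + \left(44 - 8712\right)} = -14135 + \frac{2582}{-18897 - 8668} = -14135 + \frac{2582}{-27565} = -14135 + 2582 \left(- \frac{1}{27565}\right) = -14135 - \frac{2582}{27565} = - \frac{389633857}{27565}$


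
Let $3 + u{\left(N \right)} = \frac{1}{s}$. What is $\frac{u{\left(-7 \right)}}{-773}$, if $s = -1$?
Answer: $\frac{4}{773} \approx 0.0051746$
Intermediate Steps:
$u{\left(N \right)} = -4$ ($u{\left(N \right)} = -3 + \frac{1}{-1} = -3 - 1 = -4$)
$\frac{u{\left(-7 \right)}}{-773} = - \frac{4}{-773} = \left(-4\right) \left(- \frac{1}{773}\right) = \frac{4}{773}$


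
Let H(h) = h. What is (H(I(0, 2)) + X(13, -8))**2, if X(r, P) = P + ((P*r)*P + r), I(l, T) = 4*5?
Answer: 734449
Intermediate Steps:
I(l, T) = 20
X(r, P) = P + r + r*P**2 (X(r, P) = P + (r*P**2 + r) = P + (r + r*P**2) = P + r + r*P**2)
(H(I(0, 2)) + X(13, -8))**2 = (20 + (-8 + 13 + 13*(-8)**2))**2 = (20 + (-8 + 13 + 13*64))**2 = (20 + (-8 + 13 + 832))**2 = (20 + 837)**2 = 857**2 = 734449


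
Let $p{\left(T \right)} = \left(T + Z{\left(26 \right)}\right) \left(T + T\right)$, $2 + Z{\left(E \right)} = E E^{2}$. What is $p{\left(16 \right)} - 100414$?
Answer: $462466$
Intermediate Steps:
$Z{\left(E \right)} = -2 + E^{3}$ ($Z{\left(E \right)} = -2 + E E^{2} = -2 + E^{3}$)
$p{\left(T \right)} = 2 T \left(17574 + T\right)$ ($p{\left(T \right)} = \left(T - \left(2 - 26^{3}\right)\right) \left(T + T\right) = \left(T + \left(-2 + 17576\right)\right) 2 T = \left(T + 17574\right) 2 T = \left(17574 + T\right) 2 T = 2 T \left(17574 + T\right)$)
$p{\left(16 \right)} - 100414 = 2 \cdot 16 \left(17574 + 16\right) - 100414 = 2 \cdot 16 \cdot 17590 - 100414 = 562880 - 100414 = 462466$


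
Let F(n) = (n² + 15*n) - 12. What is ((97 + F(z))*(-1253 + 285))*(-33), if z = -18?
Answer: 4440216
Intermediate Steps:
F(n) = -12 + n² + 15*n
((97 + F(z))*(-1253 + 285))*(-33) = ((97 + (-12 + (-18)² + 15*(-18)))*(-1253 + 285))*(-33) = ((97 + (-12 + 324 - 270))*(-968))*(-33) = ((97 + 42)*(-968))*(-33) = (139*(-968))*(-33) = -134552*(-33) = 4440216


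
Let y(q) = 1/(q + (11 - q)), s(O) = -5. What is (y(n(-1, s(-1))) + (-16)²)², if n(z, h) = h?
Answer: 7935489/121 ≈ 65583.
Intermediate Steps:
y(q) = 1/11
(y(n(-1, s(-1))) + (-16)²)² = (1/11 + (-16)²)² = (1/11 + 256)² = (2817/11)² = 7935489/121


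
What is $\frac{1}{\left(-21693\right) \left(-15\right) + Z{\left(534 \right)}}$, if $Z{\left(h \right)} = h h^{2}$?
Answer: $\frac{1}{152598699} \approx 6.5531 \cdot 10^{-9}$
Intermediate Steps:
$Z{\left(h \right)} = h^{3}$
$\frac{1}{\left(-21693\right) \left(-15\right) + Z{\left(534 \right)}} = \frac{1}{\left(-21693\right) \left(-15\right) + 534^{3}} = \frac{1}{325395 + 152273304} = \frac{1}{152598699}$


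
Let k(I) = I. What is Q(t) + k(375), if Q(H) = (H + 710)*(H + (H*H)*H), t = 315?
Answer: 32037595125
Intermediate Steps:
Q(H) = (710 + H)*(H + H³) (Q(H) = (710 + H)*(H + H²*H) = (710 + H)*(H + H³))
Q(t) + k(375) = 315*(710 + 315 + 315³ + 710*315²) + 375 = 315*(710 + 315 + 31255875 + 710*99225) + 375 = 315*(710 + 315 + 31255875 + 70449750) + 375 = 315*101706650 + 375 = 32037594750 + 375 = 32037595125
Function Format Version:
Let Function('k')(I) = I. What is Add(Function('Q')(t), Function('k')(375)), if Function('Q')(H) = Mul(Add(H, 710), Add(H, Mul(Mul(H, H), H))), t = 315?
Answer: 32037595125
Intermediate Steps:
Function('Q')(H) = Mul(Add(710, H), Add(H, Pow(H, 3))) (Function('Q')(H) = Mul(Add(710, H), Add(H, Mul(Pow(H, 2), H))) = Mul(Add(710, H), Add(H, Pow(H, 3))))
Add(Function('Q')(t), Function('k')(375)) = Add(Mul(315, Add(710, 315, Pow(315, 3), Mul(710, Pow(315, 2)))), 375) = Add(Mul(315, Add(710, 315, 31255875, Mul(710, 99225))), 375) = Add(Mul(315, Add(710, 315, 31255875, 70449750)), 375) = Add(Mul(315, 101706650), 375) = Add(32037594750, 375) = 32037595125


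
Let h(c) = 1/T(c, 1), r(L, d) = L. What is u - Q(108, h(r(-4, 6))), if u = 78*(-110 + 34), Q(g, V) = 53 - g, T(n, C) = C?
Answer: -5873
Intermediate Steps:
h(c) = 1 (h(c) = 1/1 = 1)
u = -5928 (u = 78*(-76) = -5928)
u - Q(108, h(r(-4, 6))) = -5928 - (53 - 1*108) = -5928 - (53 - 108) = -5928 - 1*(-55) = -5928 + 55 = -5873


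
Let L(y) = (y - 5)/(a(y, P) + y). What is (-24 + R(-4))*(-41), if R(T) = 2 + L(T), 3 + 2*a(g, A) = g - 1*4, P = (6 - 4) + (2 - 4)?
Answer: 16400/19 ≈ 863.16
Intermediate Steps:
P = 0 (P = 2 - 2 = 0)
a(g, A) = -7/2 + g/2 (a(g, A) = -3/2 + (g - 1*4)/2 = -3/2 + (g - 4)/2 = -3/2 + (-4 + g)/2 = -3/2 + (-2 + g/2) = -7/2 + g/2)
L(y) = (-5 + y)/(-7/2 + 3*y/2) (L(y) = (y - 5)/((-7/2 + y/2) + y) = (-5 + y)/(-7/2 + 3*y/2))
R(T) = 2 + 2*(-5 + T)/(-7 + 3*T)
(-24 + R(-4))*(-41) = (-24 + 8*(-3 - 4)/(-7 + 3*(-4)))*(-41) = (-24 + 8*(-7)/(-7 - 12))*(-41) = (-24 + 8*(-7)/(-19))*(-41) = (-24 + 8*(-1/19)*(-7))*(-41) = (-24 + 56/19)*(-41) = -400/19*(-41) = 16400/19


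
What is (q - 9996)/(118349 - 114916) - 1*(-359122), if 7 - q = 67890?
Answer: 1232787947/3433 ≈ 3.5910e+5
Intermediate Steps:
q = -67883 (q = 7 - 1*67890 = 7 - 67890 = -67883)
(q - 9996)/(118349 - 114916) - 1*(-359122) = (-67883 - 9996)/(118349 - 114916) - 1*(-359122) = -77879/3433 + 359122 = 1232787947/3433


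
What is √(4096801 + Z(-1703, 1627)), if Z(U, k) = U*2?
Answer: √4093395 ≈ 2023.2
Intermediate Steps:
Z(U, k) = 2*U
√(4096801 + Z(-1703, 1627)) = √(4096801 + 2*(-1703)) = √(4096801 - 3406) = √4093395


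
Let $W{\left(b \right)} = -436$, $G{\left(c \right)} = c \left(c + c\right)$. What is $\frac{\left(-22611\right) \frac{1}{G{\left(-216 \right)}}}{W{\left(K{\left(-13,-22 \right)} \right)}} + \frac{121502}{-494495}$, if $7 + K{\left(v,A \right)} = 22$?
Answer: $- \frac{1644003409873}{6706016801280} \approx -0.24515$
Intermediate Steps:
$K{\left(v,A \right)} = 15$ ($K{\left(v,A \right)} = -7 + 22 = 15$)
$G{\left(c \right)} = 2 c^{2}$ ($G{\left(c \right)} = c 2 c = 2 c^{2}$)
$\frac{\left(-22611\right) \frac{1}{G{\left(-216 \right)}}}{W{\left(K{\left(-13,-22 \right)} \right)}} + \frac{121502}{-494495} = \frac{\left(-22611\right) \frac{1}{2 \left(-216\right)^{2}}}{-436} + \frac{121502}{-494495} = - \frac{22611}{2 \cdot 46656} \left(- \frac{1}{436}\right) + 121502 \left(- \frac{1}{494495}\right) = - \frac{22611}{93312} \left(- \frac{1}{436}\right) - \frac{121502}{494495} = \left(-22611\right) \frac{1}{93312} \left(- \frac{1}{436}\right) - \frac{121502}{494495} = \left(- \frac{7537}{31104}\right) \left(- \frac{1}{436}\right) - \frac{121502}{494495} = \frac{7537}{13561344} - \frac{121502}{494495} = - \frac{1644003409873}{6706016801280}$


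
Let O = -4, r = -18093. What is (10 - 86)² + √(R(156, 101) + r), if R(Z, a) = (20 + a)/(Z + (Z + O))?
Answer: 5776 + I*√3546151/14 ≈ 5776.0 + 134.51*I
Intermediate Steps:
R(Z, a) = (20 + a)/(-4 + 2*Z) (R(Z, a) = (20 + a)/(Z + (Z - 4)) = (20 + a)/(Z + (-4 + Z)) = (20 + a)/(-4 + 2*Z))
(10 - 86)² + √(R(156, 101) + r) = (10 - 86)² + √((20 + 101)/(2*(-2 + 156)) - 18093) = (-76)² + √((½)*121/154 - 18093) = 5776 + √((½)*(1/154)*121 - 18093) = 5776 + √(11/28 - 18093) = 5776 + √(-506593/28) = 5776 + I*√3546151/14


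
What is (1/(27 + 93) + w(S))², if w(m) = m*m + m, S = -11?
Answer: 174266401/14400 ≈ 12102.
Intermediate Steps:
w(m) = m + m² (w(m) = m² + m = m + m²)
(1/(27 + 93) + w(S))² = (1/(27 + 93) - 11*(1 - 11))² = (1/120 - 11*(-10))² = (1/120 + 110)² = (13201/120)² = 174266401/14400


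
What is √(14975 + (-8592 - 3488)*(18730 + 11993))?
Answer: I*√371118865 ≈ 19264.0*I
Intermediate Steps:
√(14975 + (-8592 - 3488)*(18730 + 11993)) = √(14975 - 12080*30723) = √(14975 - 371133840) = √(-371118865) = I*√371118865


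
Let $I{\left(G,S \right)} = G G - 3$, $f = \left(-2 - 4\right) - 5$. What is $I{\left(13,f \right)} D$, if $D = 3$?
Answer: $498$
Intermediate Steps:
$f = -11$ ($f = -6 - 5 = -11$)
$I{\left(G,S \right)} = -3 + G^{2}$ ($I{\left(G,S \right)} = G^{2} - 3 = -3 + G^{2}$)
$I{\left(13,f \right)} D = \left(-3 + 13^{2}\right) 3 = \left(-3 + 169\right) 3 = 166 \cdot 3 = 498$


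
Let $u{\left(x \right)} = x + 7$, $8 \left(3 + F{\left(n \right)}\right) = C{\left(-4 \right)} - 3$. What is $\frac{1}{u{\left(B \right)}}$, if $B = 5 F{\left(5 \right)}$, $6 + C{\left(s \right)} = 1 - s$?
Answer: $- \frac{2}{21} \approx -0.095238$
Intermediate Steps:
$C{\left(s \right)} = -5 - s$ ($C{\left(s \right)} = -6 - \left(-1 + s\right) = -5 - s$)
$F{\left(n \right)} = - \frac{7}{2}$ ($F{\left(n \right)} = -3 + \frac{\left(-5 - -4\right) - 3}{8} = -3 + \frac{\left(-5 + 4\right) - 3}{8} = -3 + \frac{-1 - 3}{8} = -3 + \frac{1}{8} \left(-4\right) = -3 - \frac{1}{2} = - \frac{7}{2}$)
$B = - \frac{35}{2}$ ($B = 5 \left(- \frac{7}{2}\right) = - \frac{35}{2} \approx -17.5$)
$u{\left(x \right)} = 7 + x$
$\frac{1}{u{\left(B \right)}} = \frac{1}{7 - \frac{35}{2}} = \frac{1}{- \frac{21}{2}} = - \frac{2}{21}$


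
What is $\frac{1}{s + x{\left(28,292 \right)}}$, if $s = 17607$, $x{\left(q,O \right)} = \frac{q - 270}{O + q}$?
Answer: $\frac{160}{2816999} \approx 5.6798 \cdot 10^{-5}$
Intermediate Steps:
$x{\left(q,O \right)} = \frac{-270 + q}{O + q}$
$\frac{1}{s + x{\left(28,292 \right)}} = \frac{1}{17607 + \frac{-270 + 28}{292 + 28}} = \frac{1}{17607 + \frac{1}{320} \left(-242\right)} = \frac{1}{17607 - \frac{121}{160}} = \frac{1}{\frac{2816999}{160}} = \frac{160}{2816999}$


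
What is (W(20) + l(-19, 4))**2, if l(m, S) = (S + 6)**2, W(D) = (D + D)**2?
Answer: 2890000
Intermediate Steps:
W(D) = 4*D**2 (W(D) = (2*D)**2 = 4*D**2)
l(m, S) = (6 + S)**2
(W(20) + l(-19, 4))**2 = (4*20**2 + (6 + 4)**2)**2 = (4*400 + 10**2)**2 = (1600 + 100)**2 = 1700**2 = 2890000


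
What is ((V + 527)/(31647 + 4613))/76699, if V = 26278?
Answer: 5361/556221148 ≈ 9.6383e-6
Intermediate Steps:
((V + 527)/(31647 + 4613))/76699 = ((26278 + 527)/(31647 + 4613))/76699 = (26805/36260)*(1/76699) = (26805*(1/36260))*(1/76699) = (5361/7252)*(1/76699) = 5361/556221148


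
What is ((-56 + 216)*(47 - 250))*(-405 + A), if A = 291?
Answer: 3702720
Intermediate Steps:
((-56 + 216)*(47 - 250))*(-405 + A) = ((-56 + 216)*(47 - 250))*(-405 + 291) = (160*(-203))*(-114) = -32480*(-114) = 3702720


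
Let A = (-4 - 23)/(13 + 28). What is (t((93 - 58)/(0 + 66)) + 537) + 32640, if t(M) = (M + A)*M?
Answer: 5925267347/178596 ≈ 33177.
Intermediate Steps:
A = -27/41 ≈ -0.65854
t(M) = M*(-27/41 + M) (t(M) = (M - 27/41)*M = (-27/41 + M)*M = M*(-27/41 + M))
(t((93 - 58)/(0 + 66)) + 537) + 32640 = (((93 - 58)/(0 + 66))*(-27 + 41*((93 - 58)/(0 + 66)))/41 + 537) + 32640 = ((35/66)*(-27 + 41*(35/66))/41 + 537) + 32640 = ((35*(1/66))*(-27 + 41*(35*(1/66)))/41 + 537) + 32640 = ((1/41)*(35/66)*(-27 + 41*(35/66)) + 537) + 32640 = ((1/41)*(35/66)*(-27 + 1435/66) + 537) + 32640 = ((1/41)*(35/66)*(-347/66) + 537) + 32640 = (-12145/178596 + 537) + 32640 = 95893907/178596 + 32640 = 5925267347/178596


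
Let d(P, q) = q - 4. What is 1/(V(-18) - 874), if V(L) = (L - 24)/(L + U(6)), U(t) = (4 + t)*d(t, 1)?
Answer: -8/6985 ≈ -0.0011453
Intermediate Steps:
d(P, q) = -4 + q
U(t) = -12 - 3*t (U(t) = (4 + t)*(-4 + 1) = (4 + t)*(-3) = -12 - 3*t)
V(L) = (-24 + L)/(-30 + L) (V(L) = (L - 24)/(L + (-12 - 3*6)) = (-24 + L)/(L + (-12 - 18)) = (-24 + L)/(L - 30) = (-24 + L)/(-30 + L))
1/(V(-18) - 874) = 1/((-24 - 18)/(-30 - 18) - 874) = 1/(-42/(-48) - 874) = 1/(-1/48*(-42) - 874) = 1/(7/8 - 874) = 1/(-6985/8) = -8/6985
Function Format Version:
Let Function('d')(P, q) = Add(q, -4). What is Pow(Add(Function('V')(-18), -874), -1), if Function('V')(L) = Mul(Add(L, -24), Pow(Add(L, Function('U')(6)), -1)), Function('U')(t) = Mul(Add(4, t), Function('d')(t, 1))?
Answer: Rational(-8, 6985) ≈ -0.0011453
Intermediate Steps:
Function('d')(P, q) = Add(-4, q)
Function('U')(t) = Add(-12, Mul(-3, t)) (Function('U')(t) = Mul(Add(4, t), Add(-4, 1)) = Mul(Add(4, t), -3) = Add(-12, Mul(-3, t)))
Function('V')(L) = Mul(Pow(Add(-30, L), -1), Add(-24, L)) (Function('V')(L) = Mul(Add(L, -24), Pow(Add(L, Add(-12, Mul(-3, 6))), -1)) = Mul(Add(-24, L), Pow(Add(L, Add(-12, -18)), -1)) = Mul(Add(-24, L), Pow(Add(L, -30), -1)) = Mul(Add(-24, L), Pow(Add(-30, L), -1)) = Mul(Pow(Add(-30, L), -1), Add(-24, L)))
Pow(Add(Function('V')(-18), -874), -1) = Pow(Add(Mul(Pow(Add(-30, -18), -1), Add(-24, -18)), -874), -1) = Pow(Add(Mul(Pow(-48, -1), -42), -874), -1) = Pow(Add(Mul(Rational(-1, 48), -42), -874), -1) = Pow(Add(Rational(7, 8), -874), -1) = Pow(Rational(-6985, 8), -1) = Rational(-8, 6985)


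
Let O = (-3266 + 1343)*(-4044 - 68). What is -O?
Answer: -7907376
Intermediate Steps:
O = 7907376 (O = -1923*(-4112) = 7907376)
-O = -1*7907376 = -7907376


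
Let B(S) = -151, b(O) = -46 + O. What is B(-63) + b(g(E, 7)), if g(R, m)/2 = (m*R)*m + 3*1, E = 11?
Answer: 887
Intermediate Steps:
g(R, m) = 6 + 2*R*m**2 (g(R, m) = 2*((m*R)*m + 3*1) = 2*((R*m)*m + 3) = 2*(R*m**2 + 3) = 2*(3 + R*m**2) = 6 + 2*R*m**2)
B(-63) + b(g(E, 7)) = -151 + (-46 + (6 + 2*11*7**2)) = -151 + (-46 + (6 + 2*11*49)) = -151 + (-46 + (6 + 1078)) = -151 + (-46 + 1084) = -151 + 1038 = 887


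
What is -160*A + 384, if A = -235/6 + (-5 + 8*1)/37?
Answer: 736784/111 ≈ 6637.7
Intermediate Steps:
A = -8677/222 (A = -235*1/6 + (-5 + 8)*(1/37) = -235/6 + 3*(1/37) = -235/6 + 3/37 = -8677/222 ≈ -39.086)
-160*A + 384 = -160*(-8677/222) + 384 = 694160/111 + 384 = 736784/111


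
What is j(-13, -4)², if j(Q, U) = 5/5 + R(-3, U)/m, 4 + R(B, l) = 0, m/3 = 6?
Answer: 49/81 ≈ 0.60494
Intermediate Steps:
m = 18 (m = 3*6 = 18)
R(B, l) = -4 (R(B, l) = -4 + 0 = -4)
j(Q, U) = 7/9 (j(Q, U) = 5/5 - 4/18 = 5*(⅕) - 4*1/18 = 1 - 2/9 = 7/9)
j(-13, -4)² = (7/9)² = 49/81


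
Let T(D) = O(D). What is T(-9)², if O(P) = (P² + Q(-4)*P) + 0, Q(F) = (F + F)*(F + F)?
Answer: 245025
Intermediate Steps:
Q(F) = 4*F² (Q(F) = (2*F)*(2*F) = 4*F²)
O(P) = P² + 64*P (O(P) = (P² + (4*(-4)²)*P) + 0 = (P² + (4*16)*P) + 0 = (P² + 64*P) + 0 = P² + 64*P)
T(D) = D*(64 + D)
T(-9)² = (-9*(64 - 9))² = (-9*55)² = (-495)² = 245025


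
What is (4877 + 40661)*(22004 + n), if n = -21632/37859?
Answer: 37934420138552/37859 ≈ 1.0020e+9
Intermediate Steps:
n = -21632/37859 (n = -21632*1/37859 = -21632/37859 ≈ -0.57138)
(4877 + 40661)*(22004 + n) = (4877 + 40661)*(22004 - 21632/37859) = 45538*(833027804/37859) = 37934420138552/37859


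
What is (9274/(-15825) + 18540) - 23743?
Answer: -82346749/15825 ≈ -5203.6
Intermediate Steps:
(9274/(-15825) + 18540) - 23743 = (9274*(-1/15825) + 18540) - 23743 = (-9274/15825 + 18540) - 23743 = 293386226/15825 - 23743 = -82346749/15825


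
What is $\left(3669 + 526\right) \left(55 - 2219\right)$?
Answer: $-9077980$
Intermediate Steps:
$\left(3669 + 526\right) \left(55 - 2219\right) = 4195 \left(-2164\right) = -9077980$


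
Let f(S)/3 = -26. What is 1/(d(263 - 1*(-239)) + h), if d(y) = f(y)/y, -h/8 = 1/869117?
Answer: -218148367/33897571 ≈ -6.4355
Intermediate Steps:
h = -8/869117 ≈ -9.2047e-6
f(S) = -78 (f(S) = 3*(-26) = -78)
d(y) = -78/y
1/(d(263 - 1*(-239)) + h) = 1/(-78/(263 - 1*(-239)) - 8/869117) = 1/(-78/(263 + 239) - 8/869117) = 1/(-78/502 - 8/869117) = 1/(-78*1/502 - 8/869117) = 1/(-39/251 - 8/869117) = 1/(-33897571/218148367) = -218148367/33897571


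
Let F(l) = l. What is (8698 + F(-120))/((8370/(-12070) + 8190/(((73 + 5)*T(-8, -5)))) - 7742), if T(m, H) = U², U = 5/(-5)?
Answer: -5176823/4609348 ≈ -1.1231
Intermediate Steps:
U = -1 (U = 5*(-⅕) = -1)
T(m, H) = 1 (T(m, H) = (-1)² = 1)
(8698 + F(-120))/((8370/(-12070) + 8190/(((73 + 5)*T(-8, -5)))) - 7742) = (8698 - 120)/((8370/(-12070) + 8190/(((73 + 5)*1))) - 7742) = 8578/((8370*(-1/12070) + 8190/((78*1))) - 7742) = 8578/((-837/1207 + 8190/78) - 7742) = 8578/((-837/1207 + 8190*(1/78)) - 7742) = 8578/((-837/1207 + 105) - 7742) = 8578/(125898/1207 - 7742) = 8578/(-9218696/1207) = 8578*(-1207/9218696) = -5176823/4609348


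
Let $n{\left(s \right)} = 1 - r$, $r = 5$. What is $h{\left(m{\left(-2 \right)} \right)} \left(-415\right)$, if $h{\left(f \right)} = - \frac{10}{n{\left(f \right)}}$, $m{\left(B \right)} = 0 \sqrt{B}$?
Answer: $- \frac{2075}{2} \approx -1037.5$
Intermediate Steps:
$n{\left(s \right)} = -4$ ($n{\left(s \right)} = 1 - 5 = -4$)
$m{\left(B \right)} = 0$
$h{\left(f \right)} = \frac{5}{2}$ ($h{\left(f \right)} = - \frac{10}{-4} = - \frac{10 \left(-1\right)}{4} = \left(-1\right) \left(- \frac{5}{2}\right) = \frac{5}{2}$)
$h{\left(m{\left(-2 \right)} \right)} \left(-415\right) = \frac{5}{2} \left(-415\right) = - \frac{2075}{2}$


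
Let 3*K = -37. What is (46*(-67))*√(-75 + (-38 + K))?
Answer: -6164*I*√282/3 ≈ -34504.0*I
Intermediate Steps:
K = -37/3 (K = (⅓)*(-37) = -37/3 ≈ -12.333)
(46*(-67))*√(-75 + (-38 + K)) = (46*(-67))*√(-75 + (-38 - 37/3)) = -3082*√(-75 - 151/3) = -6164*I*√282/3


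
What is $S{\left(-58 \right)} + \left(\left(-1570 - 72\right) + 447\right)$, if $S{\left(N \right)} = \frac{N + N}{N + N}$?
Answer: $-1194$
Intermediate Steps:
$S{\left(N \right)} = 1$ ($S{\left(N \right)} = \frac{2 N}{2 N} = 2 N \frac{1}{2 N} = 1$)
$S{\left(-58 \right)} + \left(\left(-1570 - 72\right) + 447\right) = 1 + \left(\left(-1570 - 72\right) + 447\right) = 1 + \left(-1642 + 447\right) = 1 - 1195 = -1194$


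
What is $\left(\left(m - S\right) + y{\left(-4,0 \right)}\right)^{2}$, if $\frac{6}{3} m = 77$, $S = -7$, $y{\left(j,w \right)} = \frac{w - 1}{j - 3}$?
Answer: $\frac{408321}{196} \approx 2083.3$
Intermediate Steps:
$y{\left(j,w \right)} = \frac{-1 + w}{-3 + j}$
$m = \frac{77}{2}$ ($m = \frac{1}{2} \cdot 77 = \frac{77}{2} \approx 38.5$)
$\left(\left(m - S\right) + y{\left(-4,0 \right)}\right)^{2} = \left(\left(\frac{77}{2} - -7\right) + \frac{-1 + 0}{-3 - 4}\right)^{2} = \left(\left(\frac{77}{2} + 7\right) + \frac{1}{-7} \left(-1\right)\right)^{2} = \left(\frac{91}{2} - - \frac{1}{7}\right)^{2} = \left(\frac{91}{2} + \frac{1}{7}\right)^{2} = \left(\frac{639}{14}\right)^{2} = \frac{408321}{196}$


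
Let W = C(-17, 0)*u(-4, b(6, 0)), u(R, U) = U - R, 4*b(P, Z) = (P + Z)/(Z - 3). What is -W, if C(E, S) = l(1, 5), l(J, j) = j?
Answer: -35/2 ≈ -17.500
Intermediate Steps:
b(P, Z) = (P + Z)/(4*(-3 + Z)) (b(P, Z) = ((P + Z)/(Z - 3))/4 = ((P + Z)/(-3 + Z))/4 = (P + Z)/(4*(-3 + Z)))
C(E, S) = 5
W = 35/2 (W = 5*((6 + 0)/(4*(-3 + 0)) - 1*(-4)) = 5*((¼)*6/(-3) + 4) = 5*((¼)*(-⅓)*6 + 4) = 5*(-½ + 4) = 5*(7/2) = 35/2 ≈ 17.500)
-W = -1*35/2 = -35/2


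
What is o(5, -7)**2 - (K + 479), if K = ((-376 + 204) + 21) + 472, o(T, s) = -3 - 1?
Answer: -784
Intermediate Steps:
o(T, s) = -4
K = 321 (K = (-172 + 21) + 472 = -151 + 472 = 321)
o(5, -7)**2 - (K + 479) = (-4)**2 - (321 + 479) = 16 - 1*800 = 16 - 800 = -784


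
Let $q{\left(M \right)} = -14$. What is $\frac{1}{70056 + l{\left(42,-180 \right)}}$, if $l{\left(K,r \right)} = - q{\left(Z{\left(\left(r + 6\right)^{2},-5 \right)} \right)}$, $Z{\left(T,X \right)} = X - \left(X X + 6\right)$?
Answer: $\frac{1}{70070} \approx 1.4271 \cdot 10^{-5}$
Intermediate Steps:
$Z{\left(T,X \right)} = -6 + X - X^{2}$ ($Z{\left(T,X \right)} = X - \left(X^{2} + 6\right) = X - \left(6 + X^{2}\right) = -6 + X - X^{2}$)
$l{\left(K,r \right)} = 14$ ($l{\left(K,r \right)} = \left(-1\right) \left(-14\right) = 14$)
$\frac{1}{70056 + l{\left(42,-180 \right)}} = \frac{1}{70056 + 14} = \frac{1}{70070}$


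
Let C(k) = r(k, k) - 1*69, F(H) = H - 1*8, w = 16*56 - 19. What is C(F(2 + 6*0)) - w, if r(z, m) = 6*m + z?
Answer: -988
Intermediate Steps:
w = 877 (w = 896 - 19 = 877)
r(z, m) = z + 6*m
F(H) = -8 + H (F(H) = H - 8 = -8 + H)
C(k) = -69 + 7*k (C(k) = (k + 6*k) - 1*69 = 7*k - 69 = -69 + 7*k)
C(F(2 + 6*0)) - w = (-69 + 7*(-8 + (2 + 6*0))) - 1*877 = (-69 + 7*(-8 + (2 + 0))) - 877 = (-69 + 7*(-8 + 2)) - 877 = (-69 + 7*(-6)) - 877 = (-69 - 42) - 877 = -111 - 877 = -988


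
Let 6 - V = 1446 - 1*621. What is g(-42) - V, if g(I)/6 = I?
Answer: 567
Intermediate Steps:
g(I) = 6*I
V = -819 (V = 6 - (1446 - 1*621) = 6 - (1446 - 621) = 6 - 1*825 = 6 - 825 = -819)
g(-42) - V = 6*(-42) - 1*(-819) = -252 + 819 = 567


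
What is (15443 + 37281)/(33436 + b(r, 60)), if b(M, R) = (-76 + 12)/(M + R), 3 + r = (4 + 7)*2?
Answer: 148757/94335 ≈ 1.5769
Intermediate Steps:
r = 19 (r = -3 + (4 + 7)*2 = -3 + 11*2 = -3 + 22 = 19)
b(M, R) = -64/(M + R)
(15443 + 37281)/(33436 + b(r, 60)) = (15443 + 37281)/(33436 - 64/(19 + 60)) = 52724/(33436 - 64/79) = 52724/(2641380/79) = 52724*(79/2641380) = 148757/94335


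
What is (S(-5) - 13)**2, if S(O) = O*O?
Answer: 144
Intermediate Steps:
S(O) = O**2
(S(-5) - 13)**2 = ((-5)**2 - 13)**2 = (25 - 13)**2 = 12**2 = 144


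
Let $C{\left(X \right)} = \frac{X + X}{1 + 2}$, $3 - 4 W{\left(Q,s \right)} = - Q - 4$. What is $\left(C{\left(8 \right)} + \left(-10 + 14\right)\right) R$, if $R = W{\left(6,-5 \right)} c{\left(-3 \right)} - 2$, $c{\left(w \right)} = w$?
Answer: $- \frac{329}{3} \approx -109.67$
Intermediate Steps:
$W{\left(Q,s \right)} = \frac{7}{4} + \frac{Q}{4}$ ($W{\left(Q,s \right)} = \frac{3}{4} - \frac{- Q - 4}{4} = \frac{3}{4} - \frac{-4 - Q}{4} = \frac{3}{4} + \left(1 + \frac{Q}{4}\right) = \frac{7}{4} + \frac{Q}{4}$)
$C{\left(X \right)} = \frac{2 X}{3}$
$R = - \frac{47}{4}$ ($R = \left(\frac{7}{4} + \frac{1}{4} \cdot 6\right) \left(-3\right) - 2 = \left(\frac{7}{4} + \frac{3}{2}\right) \left(-3\right) - 2 = \frac{13}{4} \left(-3\right) - 2 = - \frac{39}{4} - 2 = - \frac{47}{4} \approx -11.75$)
$\left(C{\left(8 \right)} + \left(-10 + 14\right)\right) R = \left(\frac{2}{3} \cdot 8 + \left(-10 + 14\right)\right) \left(- \frac{47}{4}\right) = \left(\frac{16}{3} + 4\right) \left(- \frac{47}{4}\right) = \frac{28}{3} \left(- \frac{47}{4}\right) = - \frac{329}{3}$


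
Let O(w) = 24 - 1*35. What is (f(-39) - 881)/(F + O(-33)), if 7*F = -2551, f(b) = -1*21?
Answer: 3157/1314 ≈ 2.4026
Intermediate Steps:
O(w) = -11 (O(w) = 24 - 35 = -11)
f(b) = -21
F = -2551/7 (F = (1/7)*(-2551) = -2551/7 ≈ -364.43)
(f(-39) - 881)/(F + O(-33)) = (-21 - 881)/(-2551/7 - 11) = -902/(-2628/7) = -902*(-7/2628) = 3157/1314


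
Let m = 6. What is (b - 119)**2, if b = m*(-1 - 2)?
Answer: 18769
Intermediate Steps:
b = -18 (b = 6*(-1 - 2) = 6*(-3) = -18)
(b - 119)**2 = (-18 - 119)**2 = (-137)**2 = 18769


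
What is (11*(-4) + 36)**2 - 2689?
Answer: -2625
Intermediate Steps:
(11*(-4) + 36)**2 - 2689 = (-44 + 36)**2 - 2689 = (-8)**2 - 2689 = 64 - 2689 = -2625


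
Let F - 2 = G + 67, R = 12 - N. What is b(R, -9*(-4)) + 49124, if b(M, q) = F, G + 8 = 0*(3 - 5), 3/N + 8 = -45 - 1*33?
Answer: 49185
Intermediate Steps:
N = -3/86 (N = 3/(-8 + (-45 - 1*33)) = 3/(-8 + (-45 - 33)) = 3/(-8 - 78) = 3/(-86) = 3*(-1/86) = -3/86 ≈ -0.034884)
G = -8 (G = -8 + 0*(3 - 5) = -8 + 0*(-2) = -8 + 0 = -8)
R = 1035/86 (R = 12 - 1*(-3/86) = 12 + 3/86 = 1035/86 ≈ 12.035)
F = 61 (F = 2 + (-8 + 67) = 2 + 59 = 61)
b(M, q) = 61
b(R, -9*(-4)) + 49124 = 61 + 49124 = 49185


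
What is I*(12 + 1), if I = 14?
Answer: 182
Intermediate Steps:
I*(12 + 1) = 14*(12 + 1) = 14*13 = 182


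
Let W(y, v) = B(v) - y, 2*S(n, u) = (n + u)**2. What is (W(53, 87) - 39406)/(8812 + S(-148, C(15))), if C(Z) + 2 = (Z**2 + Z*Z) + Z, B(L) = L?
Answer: -78744/116849 ≈ -0.67389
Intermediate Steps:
C(Z) = -2 + Z + 2*Z**2 (C(Z) = -2 + ((Z**2 + Z*Z) + Z) = -2 + ((Z**2 + Z**2) + Z) = -2 + (2*Z**2 + Z) = -2 + (Z + 2*Z**2) = -2 + Z + 2*Z**2)
S(n, u) = (n + u)**2/2
W(y, v) = v - y
(W(53, 87) - 39406)/(8812 + S(-148, C(15))) = ((87 - 1*53) - 39406)/(8812 + (-148 + (-2 + 15 + 2*15**2))**2/2) = ((87 - 53) - 39406)/(8812 + (-148 + (-2 + 15 + 2*225))**2/2) = (34 - 39406)/(8812 + (-148 + (-2 + 15 + 450))**2/2) = -39372/(8812 + (-148 + 463)**2/2) = -39372/(8812 + (1/2)*315**2) = -39372/(8812 + (1/2)*99225) = -39372/(8812 + 99225/2) = -39372/116849/2 = -39372*2/116849 = -78744/116849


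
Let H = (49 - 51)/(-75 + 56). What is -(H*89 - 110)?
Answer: 1912/19 ≈ 100.63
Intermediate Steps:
H = 2/19 (H = -2/(-19) = -2*(-1/19) = 2/19 ≈ 0.10526)
-(H*89 - 110) = -((2/19)*89 - 110) = -(178/19 - 110) = -1*(-1912/19) = 1912/19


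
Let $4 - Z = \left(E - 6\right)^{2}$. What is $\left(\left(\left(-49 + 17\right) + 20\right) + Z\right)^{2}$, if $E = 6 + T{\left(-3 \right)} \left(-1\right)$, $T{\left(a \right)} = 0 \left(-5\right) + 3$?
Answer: $289$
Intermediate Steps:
$T{\left(a \right)} = 3$ ($T{\left(a \right)} = 0 + 3 = 3$)
$E = 3$ ($E = 6 + 3 \left(-1\right) = 6 - 3 = 3$)
$Z = -5$ ($Z = 4 - \left(3 - 6\right)^{2} = 4 - \left(-3\right)^{2} = 4 - 9 = -5$)
$\left(\left(\left(-49 + 17\right) + 20\right) + Z\right)^{2} = \left(\left(\left(-49 + 17\right) + 20\right) - 5\right)^{2} = \left(\left(-32 + 20\right) - 5\right)^{2} = \left(-12 - 5\right)^{2} = \left(-17\right)^{2} = 289$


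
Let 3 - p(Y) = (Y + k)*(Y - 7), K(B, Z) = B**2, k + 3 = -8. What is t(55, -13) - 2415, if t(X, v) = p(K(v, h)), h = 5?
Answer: -28008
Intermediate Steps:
k = -11 (k = -3 - 8 = -11)
p(Y) = 3 - (-11 + Y)*(-7 + Y) (p(Y) = 3 - (Y - 11)*(Y - 7) = 3 - (-11 + Y)*(-7 + Y))
t(X, v) = -74 - v**4 + 18*v**2 (t(X, v) = -74 - (v**2)**2 + 18*v**2 = -74 - v**4 + 18*v**2)
t(55, -13) - 2415 = (-74 - 1*(-13)**4 + 18*(-13)**2) - 2415 = (-74 - 1*28561 + 18*169) - 2415 = (-74 - 28561 + 3042) - 2415 = -25593 - 2415 = -28008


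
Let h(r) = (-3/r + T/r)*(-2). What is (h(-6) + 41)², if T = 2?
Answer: 14884/9 ≈ 1653.8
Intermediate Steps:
h(r) = 2/r (h(r) = (-3/r + 2/r)*(-2) = -1/r*(-2) = 2/r)
(h(-6) + 41)² = (2/(-6) + 41)² = (2*(-⅙) + 41)² = (-⅓ + 41)² = (122/3)² = 14884/9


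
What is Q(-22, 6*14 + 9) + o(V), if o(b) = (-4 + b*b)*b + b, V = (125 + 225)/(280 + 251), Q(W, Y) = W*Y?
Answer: -306582945436/149721291 ≈ -2047.7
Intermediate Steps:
V = 350/531 ≈ 0.65913
o(b) = b + b*(-4 + b²) (o(b) = (-4 + b²)*b + b = b*(-4 + b²) + b = b + b*(-4 + b²))
Q(-22, 6*14 + 9) + o(V) = -22*(6*14 + 9) + 350*(-3 + (350/531)²)/531 = -22*(84 + 9) + 350*(-3 + 122500/281961)/531 = -22*93 + (350/531)*(-723383/281961) = -2046 - 253184050/149721291 = -306582945436/149721291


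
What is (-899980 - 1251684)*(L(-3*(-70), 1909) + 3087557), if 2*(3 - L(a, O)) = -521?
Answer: -6643952208312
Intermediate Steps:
L(a, O) = 527/2 (L(a, O) = 3 - 1/2*(-521) = 3 + 521/2 = 527/2)
(-899980 - 1251684)*(L(-3*(-70), 1909) + 3087557) = (-899980 - 1251684)*(527/2 + 3087557) = -2151664*6175641/2 = -6643952208312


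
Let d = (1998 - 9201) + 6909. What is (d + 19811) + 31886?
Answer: 51403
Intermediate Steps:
d = -294 (d = -7203 + 6909 = -294)
(d + 19811) + 31886 = (-294 + 19811) + 31886 = 19517 + 31886 = 51403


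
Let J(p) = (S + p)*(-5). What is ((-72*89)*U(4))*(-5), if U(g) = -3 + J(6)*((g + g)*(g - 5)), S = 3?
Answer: 11438280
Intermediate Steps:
J(p) = -15 - 5*p (J(p) = (3 + p)*(-5) = -15 - 5*p)
U(g) = -3 - 90*g*(-5 + g) (U(g) = -3 + (-15 - 5*6)*((g + g)*(g - 5)) = -3 + (-15 - 30)*((2*g)*(-5 + g)) = -3 - 90*g*(-5 + g))
((-72*89)*U(4))*(-5) = ((-72*89)*(-3 - 90*4² + 450*4))*(-5) = -6408*(-3 - 90*16 + 1800)*(-5) = -6408*(-3 - 1440 + 1800)*(-5) = -6408*357*(-5) = -2287656*(-5) = 11438280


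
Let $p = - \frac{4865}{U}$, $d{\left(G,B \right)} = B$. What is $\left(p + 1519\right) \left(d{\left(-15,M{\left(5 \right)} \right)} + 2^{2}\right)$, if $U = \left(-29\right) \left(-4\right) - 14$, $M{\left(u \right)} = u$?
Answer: $\frac{450219}{34} \approx 13242.0$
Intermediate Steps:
$U = 102$ ($U = 116 - 14 = 102$)
$p = - \frac{4865}{102} \approx -47.696$
$\left(p + 1519\right) \left(d{\left(-15,M{\left(5 \right)} \right)} + 2^{2}\right) = \left(- \frac{4865}{102} + 1519\right) \left(5 + 2^{2}\right) = \frac{150073 \left(5 + 4\right)}{102} = \frac{150073}{102} \cdot 9 = \frac{450219}{34}$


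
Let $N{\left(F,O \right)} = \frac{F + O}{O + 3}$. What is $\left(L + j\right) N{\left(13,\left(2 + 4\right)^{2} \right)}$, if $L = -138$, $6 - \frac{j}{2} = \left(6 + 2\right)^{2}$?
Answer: $- \frac{12446}{39} \approx -319.13$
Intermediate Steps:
$N{\left(F,O \right)} = \frac{F + O}{3 + O}$
$j = -116$ ($j = 12 - 2 \left(6 + 2\right)^{2} = 12 - 2 \cdot 8^{2} = 12 - 128 = -116$)
$\left(L + j\right) N{\left(13,\left(2 + 4\right)^{2} \right)} = \left(-138 - 116\right) \frac{13 + \left(2 + 4\right)^{2}}{3 + \left(2 + 4\right)^{2}} = - 254 \frac{13 + 6^{2}}{3 + 6^{2}} = - 254 \frac{13 + 36}{3 + 36} = - 254 \cdot \frac{1}{39} \cdot 49 = \left(-254\right) \frac{49}{39} = - \frac{12446}{39}$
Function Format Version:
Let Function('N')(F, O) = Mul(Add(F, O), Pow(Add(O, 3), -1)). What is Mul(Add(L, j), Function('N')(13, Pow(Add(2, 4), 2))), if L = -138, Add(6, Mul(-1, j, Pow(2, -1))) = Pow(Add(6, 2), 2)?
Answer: Rational(-12446, 39) ≈ -319.13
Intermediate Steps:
Function('N')(F, O) = Mul(Pow(Add(3, O), -1), Add(F, O)) (Function('N')(F, O) = Mul(Add(F, O), Pow(Add(3, O), -1)) = Mul(Pow(Add(3, O), -1), Add(F, O)))
j = -116 (j = Add(12, Mul(-2, Pow(Add(6, 2), 2))) = Add(12, Mul(-2, Pow(8, 2))) = Add(12, Mul(-2, 64)) = Add(12, -128) = -116)
Mul(Add(L, j), Function('N')(13, Pow(Add(2, 4), 2))) = Mul(Add(-138, -116), Mul(Pow(Add(3, Pow(Add(2, 4), 2)), -1), Add(13, Pow(Add(2, 4), 2)))) = Mul(-254, Mul(Pow(Add(3, Pow(6, 2)), -1), Add(13, Pow(6, 2)))) = Mul(-254, Mul(Pow(Add(3, 36), -1), Add(13, 36))) = Mul(-254, Mul(Pow(39, -1), 49)) = Mul(-254, Mul(Rational(1, 39), 49)) = Mul(-254, Rational(49, 39)) = Rational(-12446, 39)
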